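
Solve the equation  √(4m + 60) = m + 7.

Square both sides: 4m + 60 = (m + 7)².
Expand and rearrange: m² + 10m - 11 = 0.
Solving gives m = 1 or m = -11.
Check each candidate in the original equation:
  m = 1: √(64) = 8, while m + 7 = 8 — valid.
  m = -11: √(16) = 4, while m + 7 = -4 — extraneous.

m = 1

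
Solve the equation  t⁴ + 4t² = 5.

Let u = t². The equation becomes u² + 4u - 5 = 0.
Factor: (u + 5)(u - 1) = 0, so u = -5 or u = 1.
t² = -5 < 0 has no real solution.
t² = 1 gives t = ±1.

t = -1 or t = 1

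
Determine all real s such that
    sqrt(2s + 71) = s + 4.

s = 5

Square both sides: 2s + 71 = (s + 4)^2.
Expand and rearrange: s^2 + 6s - 55 = 0.
Solving gives s = 5 or s = -11.
Check each candidate in the original equation:
  s = 5: sqrt(81) = 9, while s + 4 = 9 — valid.
  s = -11: sqrt(49) = 7, while s + 4 = -7 — extraneous.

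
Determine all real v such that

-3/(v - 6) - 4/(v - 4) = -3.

Multiply both sides by (v - 6)(v - 4):
-3(v - 4) - 4(v - 6) = -3(v - 6)(v - 4).
Expand and collect terms: -3v^2 + 37v - 108 = 0.
By the quadratic formula, v = (-37 +/- sqrt(73)) / -6, so v ~= 4.7427 or v ~= 7.5907.
Neither value makes a denominator zero (v != 6, v != 4), so both are valid.

v = 4.7427 or v = 7.5907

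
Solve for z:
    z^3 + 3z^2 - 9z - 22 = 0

z = -3.8541 or z = -2 or z = 2.8541

Possible rational roots are divisors of -22. Testing z = -2 gives 0, so (z + 2) is a factor.
Divide: z^3 + 3z^2 - 9z - 22 = (z + 2)(z^2 + z - 11).
Apply the quadratic formula to z^2 + z - 11 = 0: z = (-1 +/- sqrt(45))/2, i.e. z ~= 2.8541 or z ~= -3.8541.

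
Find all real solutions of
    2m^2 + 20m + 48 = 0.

Factor: 2(m + 6)(m + 4) = 0.
So m = -6 or m = -4.

m = -6 or m = -4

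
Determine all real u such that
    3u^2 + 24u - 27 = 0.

u = -9 or u = 1

Factor: 3(u - 1)(u + 9) = 0.
So u = 1 or u = -9.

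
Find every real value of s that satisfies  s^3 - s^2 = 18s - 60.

s = -5

Rearrange: s^3 - s^2 - 18s + 60 = 0.
Possible rational roots are divisors of 60. Testing s = -5 gives 0, so (s + 5) is a factor.
Divide: s^3 - s^2 - 18s + 60 = (s + 5)(s^2 - 6s + 12).
The quadratic s^2 - 6s + 12 has discriminant -12 < 0, so no further real roots.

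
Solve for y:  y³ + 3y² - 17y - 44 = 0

Possible rational roots are divisors of -44. Testing y = 4 gives 0, so (y - 4) is a factor.
Divide: y³ + 3y² - 17y - 44 = (y - 4)(y² + 7y + 11).
Apply the quadratic formula to y² + 7y + 11 = 0: y = (-7 ± √5)/2, i.e. y ≈ -2.382 or y ≈ -4.618.

y = -4.618 or y = -2.382 or y = 4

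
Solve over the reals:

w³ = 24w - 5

Rearrange: w³ - 24w + 5 = 0.
Possible rational roots are divisors of 5. Testing w = -5 gives 0, so (w + 5) is a factor.
Divide: w³ - 24w + 5 = (w + 5)(w² - 5w + 1).
Apply the quadratic formula to w² - 5w + 1 = 0: w = (5 ± √21)/2, i.e. w ≈ 4.7913 or w ≈ 0.2087.

w = -5 or w = 0.2087 or w = 4.7913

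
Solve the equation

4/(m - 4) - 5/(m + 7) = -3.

Multiply both sides by (m - 4)(m + 7):
4(m + 7) - 5(m - 4) = -3(m - 4)(m + 7).
Expand and collect terms: -3m² - 8m + 36 = 0.
By the quadratic formula, m = (8 ± √496) / -6, so m ≈ -5.0452 or m ≈ 2.3785.
Neither value makes a denominator zero (m ≠ 4, m ≠ -7), so both are valid.

m = -5.0452 or m = 2.3785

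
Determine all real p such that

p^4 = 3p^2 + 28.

p = -2.6458 or p = 2.6458

Let u = p^2. The equation becomes u^2 - 3u - 28 = 0.
Factor: (u + 4)(u - 7) = 0, so u = -4 or u = 7.
p^2 = -4 < 0 has no real solution.
p^2 = 7 gives p = +/-sqrt(7) ~= +/-2.6458.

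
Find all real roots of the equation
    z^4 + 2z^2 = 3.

Let u = z^2. The equation becomes u^2 + 2u - 3 = 0.
Factor: (u + 3)(u - 1) = 0, so u = -3 or u = 1.
z^2 = -3 < 0 has no real solution.
z^2 = 1 gives z = +/-1.

z = -1 or z = 1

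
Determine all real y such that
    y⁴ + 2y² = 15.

Let u = y². The equation becomes u² + 2u - 15 = 0.
Factor: (u + 5)(u - 3) = 0, so u = -5 or u = 3.
y² = -5 < 0 has no real solution.
y² = 3 gives y = ±√(3) ≈ ±1.7321.

y = -1.7321 or y = 1.7321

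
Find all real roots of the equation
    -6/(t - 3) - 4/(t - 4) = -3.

t = 3.5252 or t = 6.8081

Multiply both sides by (t - 3)(t - 4):
-6(t - 4) - 4(t - 3) = -3(t - 3)(t - 4).
Expand and collect terms: -3t² + 31t - 72 = 0.
By the quadratic formula, t = (-31 ± √97) / -6, so t ≈ 3.5252 or t ≈ 6.8081.
Neither value makes a denominator zero (t ≠ 3, t ≠ 4), so both are valid.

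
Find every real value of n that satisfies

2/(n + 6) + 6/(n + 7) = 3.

n = -6.3333 or n = -4

Multiply both sides by (n + 6)(n + 7):
2(n + 7) + 6(n + 6) = 3(n + 6)(n + 7).
Expand and collect terms: 3n² + 31n + 76 = 0.
Factor or apply the quadratic formula: n = -4 or n = -6.3333.
Neither value makes a denominator zero (n ≠ -6, n ≠ -7), so both are valid.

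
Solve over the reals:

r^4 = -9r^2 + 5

r = -0.7245 or r = 0.7245

Let u = r^2. The equation becomes u^2 + 9u - 5 = 0.
By the quadratic formula, u = -9/2 + sqrt(101)/2 or u = -sqrt(101)/2 - 9/2.
r^2 = -9/2 + sqrt(101)/2 gives r = +/-sqrt(-9/2 + sqrt(101)/2) ~= +/-0.7245.
r^2 = -sqrt(101)/2 - 9/2 < 0 has no real solution.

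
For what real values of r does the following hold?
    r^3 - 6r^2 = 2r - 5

r = -1 or r = 0.8074 or r = 6.1926

Rearrange: r^3 - 6r^2 - 2r + 5 = 0.
Possible rational roots are divisors of 5. Testing r = -1 gives 0, so (r + 1) is a factor.
Divide: r^3 - 6r^2 - 2r + 5 = (r + 1)(r^2 - 7r + 5).
Apply the quadratic formula to r^2 - 7r + 5 = 0: r = (7 +/- sqrt(29))/2, i.e. r ~= 6.1926 or r ~= 0.8074.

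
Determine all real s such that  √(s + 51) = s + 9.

Square both sides: s + 51 = (s + 9)².
Expand and rearrange: s² + 17s + 30 = 0.
Solving gives s = -2 or s = -15.
Check each candidate in the original equation:
  s = -2: √(49) = 7, while s + 9 = 7 — valid.
  s = -15: √(36) = 6, while s + 9 = -6 — extraneous.

s = -2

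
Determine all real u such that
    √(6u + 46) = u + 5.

Square both sides: 6u + 46 = (u + 5)².
Expand and rearrange: u² + 4u - 21 = 0.
Solving gives u = 3 or u = -7.
Check each candidate in the original equation:
  u = 3: √(64) = 8, while u + 5 = 8 — valid.
  u = -7: √(4) = 2, while u + 5 = -2 — extraneous.

u = 3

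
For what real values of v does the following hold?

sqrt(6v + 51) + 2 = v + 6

Isolate the radical: sqrt(6v + 51) = v + 4.
Square both sides: 6v + 51 = (v + 4)^2.
Expand and rearrange: v^2 + 2v - 35 = 0.
Solving gives v = 5 or v = -7.
Check each candidate in the original equation:
  v = 5: sqrt(81) = 9, while v + 4 = 9 — valid.
  v = -7: sqrt(9) = 3, while v + 4 = -3 — extraneous.

v = 5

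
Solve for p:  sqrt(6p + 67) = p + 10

Square both sides: 6p + 67 = (p + 10)^2.
Expand and rearrange: p^2 + 14p + 33 = 0.
Solving gives p = -3 or p = -11.
Check each candidate in the original equation:
  p = -3: sqrt(49) = 7, while p + 10 = 7 — valid.
  p = -11: sqrt(1) = 1, while p + 10 = -1 — extraneous.

p = -3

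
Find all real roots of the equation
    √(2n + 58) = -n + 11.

Square both sides: 2n + 58 = (-n + 11)².
Expand and rearrange: n² - 24n + 63 = 0.
Solving gives n = 21 or n = 3.
Check each candidate in the original equation:
  n = 21: √(100) = 10, while -n + 11 = -10 — extraneous.
  n = 3: √(64) = 8, while -n + 11 = 8 — valid.

n = 3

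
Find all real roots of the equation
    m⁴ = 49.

Let u = m². The equation becomes u² - 49 = 0.
Factor: (u - 7)(u + 7) = 0, so u = 7 or u = -7.
m² = 7 gives m = ±√(7) ≈ ±2.6458.
m² = -7 < 0 has no real solution.

m = -2.6458 or m = 2.6458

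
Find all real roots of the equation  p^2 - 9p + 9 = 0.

Discriminant: (-9)^2 - 4*1*9 = 45.
Quadratic formula: p = (9 +/- sqrt(45)) / 2.
So p = 3*sqrt(5)/2 + 9/2 ~= 7.8541 or p = 9/2 - 3*sqrt(5)/2 ~= 1.1459.

p = 1.1459 or p = 7.8541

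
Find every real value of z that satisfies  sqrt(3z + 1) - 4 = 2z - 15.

z = 8

Isolate the radical: sqrt(3z + 1) = 2z - 11.
Square both sides: 3z + 1 = (2z - 11)^2.
Expand and rearrange: 4z^2 - 47z + 120 = 0.
Solving gives z = 8 or z = 3.75.
Check each candidate in the original equation:
  z = 8: sqrt(25) = 5, while 2z - 11 = 5 — valid.
  z = 3.75: sqrt(12.25) = 3.5, while 2z - 11 = -3.5 — extraneous.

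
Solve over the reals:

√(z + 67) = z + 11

z = -3

Square both sides: z + 67 = (z + 11)².
Expand and rearrange: z² + 21z + 54 = 0.
Solving gives z = -3 or z = -18.
Check each candidate in the original equation:
  z = -3: √(64) = 8, while z + 11 = 8 — valid.
  z = -18: √(49) = 7, while z + 11 = -7 — extraneous.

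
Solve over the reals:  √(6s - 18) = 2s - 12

s = 9

Square both sides: 6s - 18 = (2s - 12)².
Expand and rearrange: 4s² - 54s + 162 = 0.
Solving gives s = 9 or s = 4.5.
Check each candidate in the original equation:
  s = 9: √(36) = 6, while 2s - 12 = 6 — valid.
  s = 4.5: √(9) = 3, while 2s - 12 = -3 — extraneous.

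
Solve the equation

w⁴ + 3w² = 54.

w = -2.4495 or w = 2.4495

Let u = w². The equation becomes u² + 3u - 54 = 0.
Factor: (u + 9)(u - 6) = 0, so u = -9 or u = 6.
w² = -9 < 0 has no real solution.
w² = 6 gives w = ±√(6) ≈ ±2.4495.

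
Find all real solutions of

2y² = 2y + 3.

Rearrange to standard form: 2y² - 2y - 3 = 0.
Discriminant: (-2)² − 4·2·(-3) = 28.
Quadratic formula: y = (2 ± √28) / 4.
So y = 1/2 + √(7)/2 ≈ 1.8229 or y = 1/2 - √(7)/2 ≈ -0.8229.

y = -0.8229 or y = 1.8229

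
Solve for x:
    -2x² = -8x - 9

Rearrange to standard form: -2x² + 8x + 9 = 0.
Discriminant: (8)² − 4·(-2)·9 = 136.
Quadratic formula: x = (-8 ± √136) / (-4).
So x = 2 - √(34)/2 ≈ -0.9155 or x = 2 + √(34)/2 ≈ 4.9155.

x = -0.9155 or x = 4.9155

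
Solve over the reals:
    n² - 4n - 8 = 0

Discriminant: (-4)² − 4·1·(-8) = 48.
Quadratic formula: n = (4 ± √48) / 2.
So n = 2 + 2·√(3) ≈ 5.4641 or n = 2 - 2·√(3) ≈ -1.4641.

n = -1.4641 or n = 5.4641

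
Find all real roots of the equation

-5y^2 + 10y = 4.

Rearrange to standard form: -5y^2 + 10y - 4 = 0.
Discriminant: (10)^2 - 4*(-5)*(-4) = 20.
Quadratic formula: y = (-10 +/- sqrt(20)) / (-10).
So y = 1 - sqrt(5)/5 ~= 0.5528 or y = sqrt(5)/5 + 1 ~= 1.4472.

y = 0.5528 or y = 1.4472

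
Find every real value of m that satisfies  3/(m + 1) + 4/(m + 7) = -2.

m = -9.4327 or m = -2.0673

Multiply both sides by (m + 1)(m + 7):
3(m + 7) + 4(m + 1) = -2(m + 1)(m + 7).
Expand and collect terms: -2m^2 - 23m - 39 = 0.
By the quadratic formula, m = (23 +/- sqrt(217)) / -4, so m ~= -9.4327 or m ~= -2.0673.
Neither value makes a denominator zero (m != -1, m != -7), so both are valid.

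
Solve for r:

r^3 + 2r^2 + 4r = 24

r = 2

Rearrange: r^3 + 2r^2 + 4r - 24 = 0.
Possible rational roots are divisors of -24. Testing r = 2 gives 0, so (r - 2) is a factor.
Divide: r^3 + 2r^2 + 4r - 24 = (r - 2)(r^2 + 4r + 12).
The quadratic r^2 + 4r + 12 has discriminant -32 < 0, so no further real roots.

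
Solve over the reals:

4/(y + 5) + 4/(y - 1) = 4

y = -4.1623 or y = 2.1623

Multiply both sides by (y + 5)(y - 1):
4(y - 1) + 4(y + 5) = 4(y + 5)(y - 1).
Expand and collect terms: 4y² + 8y - 36 = 0.
By the quadratic formula, y = (-8 ± √640) / 8, so y ≈ 2.1623 or y ≈ -4.1623.
Neither value makes a denominator zero (y ≠ -5, y ≠ 1), so both are valid.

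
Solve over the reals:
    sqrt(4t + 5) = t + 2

Square both sides: 4t + 5 = (t + 2)^2.
Expand and rearrange: t^2 - 1 = 0.
Solving gives t = 1 or t = -1.
Check each candidate in the original equation:
  t = 1: sqrt(9) = 3, while t + 2 = 3 — valid.
  t = -1: sqrt(1) = 1, while t + 2 = 1 — valid.

t = -1 or t = 1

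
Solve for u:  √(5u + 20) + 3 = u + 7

u = -4 or u = 1

Isolate the radical: √(5u + 20) = u + 4.
Square both sides: 5u + 20 = (u + 4)².
Expand and rearrange: u² + 3u - 4 = 0.
Solving gives u = 1 or u = -4.
Check each candidate in the original equation:
  u = 1: √(25) = 5, while u + 4 = 5 — valid.
  u = -4: √(0) = 0, while u + 4 = 0 — valid.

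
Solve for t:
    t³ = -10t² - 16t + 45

Rearrange: t³ + 10t² + 16t - 45 = 0.
Possible rational roots are divisors of -45. Testing t = -5 gives 0, so (t + 5) is a factor.
Divide: t³ + 10t² + 16t - 45 = (t + 5)(t² + 5t - 9).
Apply the quadratic formula to t² + 5t - 9 = 0: t = (-5 ± √61)/2, i.e. t ≈ 1.4051 or t ≈ -6.4051.

t = -6.4051 or t = -5 or t = 1.4051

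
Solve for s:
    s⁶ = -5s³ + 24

Let u = s³. The equation becomes u² + 5u - 24 = 0.
Factor: (u - 3)(u + 8) = 0, so u = 3 or u = -8.
s³ = 3 gives s = ∛(3) ≈ 1.4422.
s³ = -8 gives s = -2.

s = -2 or s = 1.4422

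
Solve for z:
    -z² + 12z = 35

z = 5 or z = 7

Bring every term to one side: -z² + 12z - 35 = 0.
Factor: -1(z - 5)(z - 7) = 0.
So z = 5 or z = 7.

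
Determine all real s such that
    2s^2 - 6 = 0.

s = -1.7321 or s = 1.7321

Discriminant: (0)^2 - 4*2*(-6) = 48.
Quadratic formula: s = (0 +/- sqrt(48)) / 4.
So s = sqrt(3) ~= 1.7321 or s = -sqrt(3) ~= -1.7321.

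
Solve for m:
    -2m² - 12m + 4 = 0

Discriminant: (-12)² − 4·(-2)·4 = 176.
Quadratic formula: m = (12 ± √176) / (-4).
So m = -√(11) - 3 ≈ -6.3166 or m = -3 + √(11) ≈ 0.3166.

m = -6.3166 or m = 0.3166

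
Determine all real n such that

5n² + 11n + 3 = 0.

Discriminant: (11)² − 4·5·3 = 61.
Quadratic formula: n = (-11 ± √61) / 10.
So n = -11/10 + √(61)/10 ≈ -0.319 or n = -11/10 - √(61)/10 ≈ -1.881.

n = -1.881 or n = -0.319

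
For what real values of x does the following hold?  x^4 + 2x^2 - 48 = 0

x = -2.4495 or x = 2.4495

Let u = x^2. The equation becomes u^2 + 2u - 48 = 0.
Factor: (u + 8)(u - 6) = 0, so u = -8 or u = 6.
x^2 = -8 < 0 has no real solution.
x^2 = 6 gives x = +/-sqrt(6) ~= +/-2.4495.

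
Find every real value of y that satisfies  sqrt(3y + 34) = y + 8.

Square both sides: 3y + 34 = (y + 8)^2.
Expand and rearrange: y^2 + 13y + 30 = 0.
Solving gives y = -3 or y = -10.
Check each candidate in the original equation:
  y = -3: sqrt(25) = 5, while y + 8 = 5 — valid.
  y = -10: sqrt(4) = 2, while y + 8 = -2 — extraneous.

y = -3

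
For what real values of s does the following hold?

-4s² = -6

s = -1.2247 or s = 1.2247

Rearrange to standard form: -4s² + 6 = 0.
Discriminant: (0)² − 4·(-4)·6 = 96.
Quadratic formula: s = (0 ± √96) / (-8).
So s = -√(6)/2 ≈ -1.2247 or s = √(6)/2 ≈ 1.2247.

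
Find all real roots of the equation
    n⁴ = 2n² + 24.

n = -2.4495 or n = 2.4495

Let u = n². The equation becomes u² - 2u - 24 = 0.
Factor: (u - 6)(u + 4) = 0, so u = 6 or u = -4.
n² = 6 gives n = ±√(6) ≈ ±2.4495.
n² = -4 < 0 has no real solution.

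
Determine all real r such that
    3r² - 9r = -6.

Bring every term to one side: 3r² - 9r + 6 = 0.
Factor: 3(r - 1)(r - 2) = 0.
So r = 1 or r = 2.

r = 1 or r = 2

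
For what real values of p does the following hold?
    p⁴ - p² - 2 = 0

Let u = p². The equation becomes u² - u - 2 = 0.
Factor: (u + 1)(u - 2) = 0, so u = -1 or u = 2.
p² = -1 < 0 has no real solution.
p² = 2 gives p = ±√(2) ≈ ±1.4142.

p = -1.4142 or p = 1.4142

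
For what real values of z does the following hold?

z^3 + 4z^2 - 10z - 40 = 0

z = -4 or z = -3.1623 or z = 3.1623

Possible rational roots are divisors of -40. Testing z = -4 gives 0, so (z + 4) is a factor.
Divide: z^3 + 4z^2 - 10z - 40 = (z + 4)(z^2 - 10).
Apply the quadratic formula to z^2 - 10 = 0: z = (0 +/- sqrt(40))/2, i.e. z ~= 3.1623 or z ~= -3.1623.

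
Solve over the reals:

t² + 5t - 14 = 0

Factor: (t + 7)(t - 2) = 0.
So t = -7 or t = 2.

t = -7 or t = 2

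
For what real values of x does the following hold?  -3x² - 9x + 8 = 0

Discriminant: (-9)² − 4·(-3)·8 = 177.
Quadratic formula: x = (9 ± √177) / (-6).
So x = -√(177)/6 - 3/2 ≈ -3.7174 or x = -3/2 + √(177)/6 ≈ 0.7174.

x = -3.7174 or x = 0.7174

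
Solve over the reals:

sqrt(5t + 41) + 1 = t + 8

Isolate the radical: sqrt(5t + 41) = t + 7.
Square both sides: 5t + 41 = (t + 7)^2.
Expand and rearrange: t^2 + 9t + 8 = 0.
Solving gives t = -1 or t = -8.
Check each candidate in the original equation:
  t = -1: sqrt(36) = 6, while t + 7 = 6 — valid.
  t = -8: sqrt(1) = 1, while t + 7 = -1 — extraneous.

t = -1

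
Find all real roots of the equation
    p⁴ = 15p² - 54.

p = -3 or p = -2.4495 or p = 2.4495 or p = 3

Let u = p². The equation becomes u² - 15u + 54 = 0.
Factor: (u - 6)(u - 9) = 0, so u = 6 or u = 9.
p² = 6 gives p = ±√(6) ≈ ±2.4495.
p² = 9 gives p = ±3.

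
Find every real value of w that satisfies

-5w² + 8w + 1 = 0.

Discriminant: (8)² − 4·(-5)·1 = 84.
Quadratic formula: w = (-8 ± √84) / (-10).
So w = 4/5 - √(21)/5 ≈ -0.1165 or w = 4/5 + √(21)/5 ≈ 1.7165.

w = -0.1165 or w = 1.7165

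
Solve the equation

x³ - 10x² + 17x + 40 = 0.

x = -1.2749 or x = 5 or x = 6.2749

Possible rational roots are divisors of 40. Testing x = 5 gives 0, so (x - 5) is a factor.
Divide: x³ - 10x² + 17x + 40 = (x - 5)(x² - 5x - 8).
Apply the quadratic formula to x² - 5x - 8 = 0: x = (5 ± √57)/2, i.e. x ≈ 6.2749 or x ≈ -1.2749.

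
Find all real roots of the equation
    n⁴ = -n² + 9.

Let u = n². The equation becomes u² + u - 9 = 0.
By the quadratic formula, u = -1/2 + √(37)/2 or u = -√(37)/2 - 1/2.
n² = -1/2 + √(37)/2 gives n = ±√(-1/2 + √(37)/2) ≈ ±1.5942.
n² = -√(37)/2 - 1/2 < 0 has no real solution.

n = -1.5942 or n = 1.5942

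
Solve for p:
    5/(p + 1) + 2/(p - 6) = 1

p = 2.2583 or p = 9.7417

Multiply both sides by (p + 1)(p - 6):
5(p - 6) + 2(p + 1) = (p + 1)(p - 6).
Expand and collect terms: p² - 12p + 22 = 0.
By the quadratic formula, p = (12 ± √56) / 2, so p ≈ 9.7417 or p ≈ 2.2583.
Neither value makes a denominator zero (p ≠ -1, p ≠ 6), so both are valid.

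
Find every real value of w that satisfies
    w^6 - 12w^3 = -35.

w = 1.71 or w = 1.9129

Let u = w^3. The equation becomes u^2 - 12u + 35 = 0.
Factor: (u - 7)(u - 5) = 0, so u = 7 or u = 5.
w^3 = 7 gives w = (7)^(1/3) ~= 1.9129.
w^3 = 5 gives w = (5)^(1/3) ~= 1.71.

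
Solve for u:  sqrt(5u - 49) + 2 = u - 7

Isolate the radical: sqrt(5u - 49) = u - 9.
Square both sides: 5u - 49 = (u - 9)^2.
Expand and rearrange: u^2 - 23u + 130 = 0.
Solving gives u = 13 or u = 10.
Check each candidate in the original equation:
  u = 13: sqrt(16) = 4, while u - 9 = 4 — valid.
  u = 10: sqrt(1) = 1, while u - 9 = 1 — valid.

u = 10 or u = 13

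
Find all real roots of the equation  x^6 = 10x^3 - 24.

Let u = x^3. The equation becomes u^2 - 10u + 24 = 0.
Factor: (u - 4)(u - 6) = 0, so u = 4 or u = 6.
x^3 = 4 gives x = (4)^(1/3) ~= 1.5874.
x^3 = 6 gives x = (6)^(1/3) ~= 1.8171.

x = 1.5874 or x = 1.8171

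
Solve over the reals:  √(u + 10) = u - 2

u = 6

Square both sides: u + 10 = (u - 2)².
Expand and rearrange: u² - 5u - 6 = 0.
Solving gives u = 6 or u = -1.
Check each candidate in the original equation:
  u = 6: √(16) = 4, while u - 2 = 4 — valid.
  u = -1: √(9) = 3, while u - 2 = -3 — extraneous.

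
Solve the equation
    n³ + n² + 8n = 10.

Rearrange: n³ + n² + 8n - 10 = 0.
Possible rational roots are divisors of -10. Testing n = 1 gives 0, so (n - 1) is a factor.
Divide: n³ + n² + 8n - 10 = (n - 1)(n² + 2n + 10).
The quadratic n² + 2n + 10 has discriminant -36 < 0, so no further real roots.

n = 1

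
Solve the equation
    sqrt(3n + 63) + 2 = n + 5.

n = 6

Isolate the radical: sqrt(3n + 63) = n + 3.
Square both sides: 3n + 63 = (n + 3)^2.
Expand and rearrange: n^2 + 3n - 54 = 0.
Solving gives n = 6 or n = -9.
Check each candidate in the original equation:
  n = 6: sqrt(81) = 9, while n + 3 = 9 — valid.
  n = -9: sqrt(36) = 6, while n + 3 = -6 — extraneous.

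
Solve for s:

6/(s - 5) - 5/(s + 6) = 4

s = -7.1123 or s = 6.3623

Multiply both sides by (s - 5)(s + 6):
6(s + 6) - 5(s - 5) = 4(s - 5)(s + 6).
Expand and collect terms: 4s^2 + 3s - 181 = 0.
By the quadratic formula, s = (-3 +/- sqrt(2905)) / 8, so s ~= 6.3623 or s ~= -7.1123.
Neither value makes a denominator zero (s != 5, s != -6), so both are valid.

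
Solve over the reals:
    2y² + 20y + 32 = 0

y = -8 or y = -2

Factor: 2(y + 2)(y + 8) = 0.
So y = -2 or y = -8.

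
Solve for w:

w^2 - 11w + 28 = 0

w = 4 or w = 7

Factor: (w - 7)(w - 4) = 0.
So w = 7 or w = 4.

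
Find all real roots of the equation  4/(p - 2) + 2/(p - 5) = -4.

Multiply both sides by (p - 2)(p - 5):
4(p - 5) + 2(p - 2) = -4(p - 2)(p - 5).
Expand and collect terms: -4p^2 + 22p - 16 = 0.
By the quadratic formula, p = (-22 +/- sqrt(228)) / -8, so p ~= 0.8625 or p ~= 4.6375.
Neither value makes a denominator zero (p != 2, p != 5), so both are valid.

p = 0.8625 or p = 4.6375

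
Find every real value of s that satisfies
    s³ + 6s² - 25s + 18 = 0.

s = -9 or s = 1 or s = 2

Possible rational roots are divisors of 18. Testing s = 2 gives 0, so (s - 2) is a factor.
Divide: s³ + 6s² - 25s + 18 = (s - 2)(s² + 8s - 9).
Factor the quadratic: s = 1 or s = -9.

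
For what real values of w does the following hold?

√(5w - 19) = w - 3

Square both sides: 5w - 19 = (w - 3)².
Expand and rearrange: w² - 11w + 28 = 0.
Solving gives w = 7 or w = 4.
Check each candidate in the original equation:
  w = 7: √(16) = 4, while w - 3 = 4 — valid.
  w = 4: √(1) = 1, while w - 3 = 1 — valid.

w = 4 or w = 7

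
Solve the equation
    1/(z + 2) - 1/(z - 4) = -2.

Multiply both sides by (z + 2)(z - 4):
(z - 4) - (z + 2) = -2(z + 2)(z - 4).
Expand and collect terms: -2z^2 + 4z + 22 = 0.
By the quadratic formula, z = (-4 +/- sqrt(192)) / -4, so z ~= -2.4641 or z ~= 4.4641.
Neither value makes a denominator zero (z != -2, z != 4), so both are valid.

z = -2.4641 or z = 4.4641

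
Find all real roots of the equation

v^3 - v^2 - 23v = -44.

v = -5.1401 or v = 2.1401 or v = 4

Rearrange: v^3 - v^2 - 23v + 44 = 0.
Possible rational roots are divisors of 44. Testing v = 4 gives 0, so (v - 4) is a factor.
Divide: v^3 - v^2 - 23v + 44 = (v - 4)(v^2 + 3v - 11).
Apply the quadratic formula to v^2 + 3v - 11 = 0: v = (-3 +/- sqrt(53))/2, i.e. v ~= 2.1401 or v ~= -5.1401.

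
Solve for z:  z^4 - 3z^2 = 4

Let u = z^2. The equation becomes u^2 - 3u - 4 = 0.
Factor: (u - 4)(u + 1) = 0, so u = 4 or u = -1.
z^2 = 4 gives z = +/-2.
z^2 = -1 < 0 has no real solution.

z = -2 or z = 2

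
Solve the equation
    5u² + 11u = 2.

Rearrange to standard form: 5u² + 11u - 2 = 0.
Discriminant: (11)² − 4·5·(-2) = 161.
Quadratic formula: u = (-11 ± √161) / 10.
So u = -11/10 + √(161)/10 ≈ 0.1689 or u = -√(161)/10 - 11/10 ≈ -2.3689.

u = -2.3689 or u = 0.1689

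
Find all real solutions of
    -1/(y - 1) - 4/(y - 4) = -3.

Multiply both sides by (y - 1)(y - 4):
-(y - 4) - 4(y - 1) = -3(y - 1)(y - 4).
Expand and collect terms: -3y^2 + 20y - 20 = 0.
By the quadratic formula, y = (-20 +/- sqrt(160)) / -6, so y ~= 1.2251 or y ~= 5.4415.
Neither value makes a denominator zero (y != 1, y != 4), so both are valid.

y = 1.2251 or y = 5.4415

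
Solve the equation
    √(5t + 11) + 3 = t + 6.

Isolate the radical: √(5t + 11) = t + 3.
Square both sides: 5t + 11 = (t + 3)².
Expand and rearrange: t² + t - 2 = 0.
Solving gives t = 1 or t = -2.
Check each candidate in the original equation:
  t = 1: √(16) = 4, while t + 3 = 4 — valid.
  t = -2: √(1) = 1, while t + 3 = 1 — valid.

t = -2 or t = 1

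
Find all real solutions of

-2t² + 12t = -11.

t = -0.8079 or t = 6.8079

Rearrange to standard form: -2t² + 12t + 11 = 0.
Discriminant: (12)² − 4·(-2)·11 = 232.
Quadratic formula: t = (-12 ± √232) / (-4).
So t = 3 - √(58)/2 ≈ -0.8079 or t = 3 + √(58)/2 ≈ 6.8079.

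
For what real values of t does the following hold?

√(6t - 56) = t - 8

Square both sides: 6t - 56 = (t - 8)².
Expand and rearrange: t² - 22t + 120 = 0.
Solving gives t = 12 or t = 10.
Check each candidate in the original equation:
  t = 12: √(16) = 4, while t - 8 = 4 — valid.
  t = 10: √(4) = 2, while t - 8 = 2 — valid.

t = 10 or t = 12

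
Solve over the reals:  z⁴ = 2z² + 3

Let u = z². The equation becomes u² - 2u - 3 = 0.
Factor: (u + 1)(u - 3) = 0, so u = -1 or u = 3.
z² = -1 < 0 has no real solution.
z² = 3 gives z = ±√(3) ≈ ±1.7321.

z = -1.7321 or z = 1.7321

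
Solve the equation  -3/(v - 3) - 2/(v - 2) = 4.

v = 1.1569 or v = 2.5931

Multiply both sides by (v - 3)(v - 2):
-3(v - 2) - 2(v - 3) = 4(v - 3)(v - 2).
Expand and collect terms: 4v^2 - 15v + 12 = 0.
By the quadratic formula, v = (15 +/- sqrt(33)) / 8, so v ~= 2.5931 or v ~= 1.1569.
Neither value makes a denominator zero (v != 3, v != 2), so both are valid.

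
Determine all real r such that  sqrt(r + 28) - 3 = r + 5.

r = -3

Isolate the radical: sqrt(r + 28) = r + 8.
Square both sides: r + 28 = (r + 8)^2.
Expand and rearrange: r^2 + 15r + 36 = 0.
Solving gives r = -3 or r = -12.
Check each candidate in the original equation:
  r = -3: sqrt(25) = 5, while r + 8 = 5 — valid.
  r = -12: sqrt(16) = 4, while r + 8 = -4 — extraneous.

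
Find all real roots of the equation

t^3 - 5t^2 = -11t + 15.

Rearrange: t^3 - 5t^2 + 11t - 15 = 0.
Possible rational roots are divisors of -15. Testing t = 3 gives 0, so (t - 3) is a factor.
Divide: t^3 - 5t^2 + 11t - 15 = (t - 3)(t^2 - 2t + 5).
The quadratic t^2 - 2t + 5 has discriminant -16 < 0, so no further real roots.

t = 3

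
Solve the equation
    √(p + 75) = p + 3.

Square both sides: p + 75 = (p + 3)².
Expand and rearrange: p² + 5p - 66 = 0.
Solving gives p = 6 or p = -11.
Check each candidate in the original equation:
  p = 6: √(81) = 9, while p + 3 = 9 — valid.
  p = -11: √(64) = 8, while p + 3 = -8 — extraneous.

p = 6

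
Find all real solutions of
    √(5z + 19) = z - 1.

Square both sides: 5z + 19 = (z - 1)².
Expand and rearrange: z² - 7z - 18 = 0.
Solving gives z = 9 or z = -2.
Check each candidate in the original equation:
  z = 9: √(64) = 8, while z - 1 = 8 — valid.
  z = -2: √(9) = 3, while z - 1 = -3 — extraneous.

z = 9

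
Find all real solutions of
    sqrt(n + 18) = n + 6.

n = -2

Square both sides: n + 18 = (n + 6)^2.
Expand and rearrange: n^2 + 11n + 18 = 0.
Solving gives n = -2 or n = -9.
Check each candidate in the original equation:
  n = -2: sqrt(16) = 4, while n + 6 = 4 — valid.
  n = -9: sqrt(9) = 3, while n + 6 = -3 — extraneous.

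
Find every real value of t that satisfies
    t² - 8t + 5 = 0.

t = 0.6834 or t = 7.3166

Discriminant: (-8)² − 4·1·5 = 44.
Quadratic formula: t = (8 ± √44) / 2.
So t = √(11) + 4 ≈ 7.3166 or t = 4 - √(11) ≈ 0.6834.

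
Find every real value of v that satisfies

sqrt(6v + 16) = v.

Square both sides: 6v + 16 = (v)^2.
Expand and rearrange: v^2 - 6v - 16 = 0.
Solving gives v = 8 or v = -2.
Check each candidate in the original equation:
  v = 8: sqrt(64) = 8, while v = 8 — valid.
  v = -2: sqrt(4) = 2, while v = -2 — extraneous.

v = 8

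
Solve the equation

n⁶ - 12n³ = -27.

n = 1.4422 or n = 2.0801

Let u = n³. The equation becomes u² - 12u + 27 = 0.
Factor: (u - 3)(u - 9) = 0, so u = 3 or u = 9.
n³ = 3 gives n = ∛(3) ≈ 1.4422.
n³ = 9 gives n = ∛(9) ≈ 2.0801.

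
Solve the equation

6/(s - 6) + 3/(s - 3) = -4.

Multiply both sides by (s - 6)(s - 3):
6(s - 3) + 3(s - 6) = -4(s - 6)(s - 3).
Expand and collect terms: -4s^2 + 27s - 36 = 0.
By the quadratic formula, s = (-27 +/- sqrt(153)) / -8, so s ~= 1.8288 or s ~= 4.9212.
Neither value makes a denominator zero (s != 6, s != 3), so both are valid.

s = 1.8288 or s = 4.9212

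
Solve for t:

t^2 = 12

Rearrange to standard form: t^2 - 12 = 0.
Discriminant: (0)^2 - 4*1*(-12) = 48.
Quadratic formula: t = (0 +/- sqrt(48)) / 2.
So t = 2*sqrt(3) ~= 3.4641 or t = -2*sqrt(3) ~= -3.4641.

t = -3.4641 or t = 3.4641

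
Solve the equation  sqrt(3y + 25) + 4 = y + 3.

Isolate the radical: sqrt(3y + 25) = y - 1.
Square both sides: 3y + 25 = (y - 1)^2.
Expand and rearrange: y^2 - 5y - 24 = 0.
Solving gives y = 8 or y = -3.
Check each candidate in the original equation:
  y = 8: sqrt(49) = 7, while y - 1 = 7 — valid.
  y = -3: sqrt(16) = 4, while y - 1 = -4 — extraneous.

y = 8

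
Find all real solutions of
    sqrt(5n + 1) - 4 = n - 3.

Isolate the radical: sqrt(5n + 1) = n + 1.
Square both sides: 5n + 1 = (n + 1)^2.
Expand and rearrange: n^2 - 3n = 0.
Solving gives n = 3 or n = 0.
Check each candidate in the original equation:
  n = 3: sqrt(16) = 4, while n + 1 = 4 — valid.
  n = 0: sqrt(1) = 1, while n + 1 = 1 — valid.

n = 0 or n = 3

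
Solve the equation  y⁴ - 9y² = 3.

Let u = y². The equation becomes u² - 9u - 3 = 0.
By the quadratic formula, u = 9/2 + √(93)/2 or u = 9/2 - √(93)/2.
y² = 9/2 + √(93)/2 gives y = ±√(9/2 + √(93)/2) ≈ ±3.0532.
y² = 9/2 - √(93)/2 < 0 has no real solution.

y = -3.0532 or y = 3.0532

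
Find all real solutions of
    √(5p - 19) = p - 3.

Square both sides: 5p - 19 = (p - 3)².
Expand and rearrange: p² - 11p + 28 = 0.
Solving gives p = 7 or p = 4.
Check each candidate in the original equation:
  p = 7: √(16) = 4, while p - 3 = 4 — valid.
  p = 4: √(1) = 1, while p - 3 = 1 — valid.

p = 4 or p = 7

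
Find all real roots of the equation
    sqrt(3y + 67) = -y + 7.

y = -1

Square both sides: 3y + 67 = (-y + 7)^2.
Expand and rearrange: y^2 - 17y - 18 = 0.
Solving gives y = 18 or y = -1.
Check each candidate in the original equation:
  y = 18: sqrt(121) = 11, while -y + 7 = -11 — extraneous.
  y = -1: sqrt(64) = 8, while -y + 7 = 8 — valid.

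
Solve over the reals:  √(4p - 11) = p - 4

Square both sides: 4p - 11 = (p - 4)².
Expand and rearrange: p² - 12p + 27 = 0.
Solving gives p = 9 or p = 3.
Check each candidate in the original equation:
  p = 9: √(25) = 5, while p - 4 = 5 — valid.
  p = 3: √(1) = 1, while p - 4 = -1 — extraneous.

p = 9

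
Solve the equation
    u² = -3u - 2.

Bring every term to one side: u² + 3u + 2 = 0.
Factor: (u + 1)(u + 2) = 0.
So u = -1 or u = -2.

u = -2 or u = -1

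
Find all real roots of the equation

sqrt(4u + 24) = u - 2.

Square both sides: 4u + 24 = (u - 2)^2.
Expand and rearrange: u^2 - 8u - 20 = 0.
Solving gives u = 10 or u = -2.
Check each candidate in the original equation:
  u = 10: sqrt(64) = 8, while u - 2 = 8 — valid.
  u = -2: sqrt(16) = 4, while u - 2 = -4 — extraneous.

u = 10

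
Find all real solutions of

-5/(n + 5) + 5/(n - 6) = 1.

n = -8.7331 or n = 9.7331

Multiply both sides by (n + 5)(n - 6):
-5(n - 6) + 5(n + 5) = (n + 5)(n - 6).
Expand and collect terms: n² - n - 85 = 0.
By the quadratic formula, n = (1 ± √341) / 2, so n ≈ 9.7331 or n ≈ -8.7331.
Neither value makes a denominator zero (n ≠ -5, n ≠ 6), so both are valid.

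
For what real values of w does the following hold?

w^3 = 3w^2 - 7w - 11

w = -1

Rearrange: w^3 - 3w^2 + 7w + 11 = 0.
Possible rational roots are divisors of 11. Testing w = -1 gives 0, so (w + 1) is a factor.
Divide: w^3 - 3w^2 + 7w + 11 = (w + 1)(w^2 - 4w + 11).
The quadratic w^2 - 4w + 11 has discriminant -28 < 0, so no further real roots.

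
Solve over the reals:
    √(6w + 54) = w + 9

Square both sides: 6w + 54 = (w + 9)².
Expand and rearrange: w² + 12w + 27 = 0.
Solving gives w = -3 or w = -9.
Check each candidate in the original equation:
  w = -3: √(36) = 6, while w + 9 = 6 — valid.
  w = -9: √(0) = 0, while w + 9 = 0 — valid.

w = -9 or w = -3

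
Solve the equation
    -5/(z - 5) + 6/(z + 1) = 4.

z = 1.25 or z = 3

Multiply both sides by (z - 5)(z + 1):
-5(z + 1) + 6(z - 5) = 4(z - 5)(z + 1).
Expand and collect terms: 4z² - 17z + 15 = 0.
Factor or apply the quadratic formula: z = 3 or z = 1.25.
Neither value makes a denominator zero (z ≠ 5, z ≠ -1), so both are valid.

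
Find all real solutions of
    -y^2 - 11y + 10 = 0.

Discriminant: (-11)^2 - 4*(-1)*10 = 161.
Quadratic formula: y = (11 +/- sqrt(161)) / (-2).
So y = -sqrt(161)/2 - 11/2 ~= -11.8443 or y = -11/2 + sqrt(161)/2 ~= 0.8443.

y = -11.8443 or y = 0.8443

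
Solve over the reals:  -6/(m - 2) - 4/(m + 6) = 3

m = -7.6805 or m = 0.3472

Multiply both sides by (m - 2)(m + 6):
-6(m + 6) - 4(m - 2) = 3(m - 2)(m + 6).
Expand and collect terms: 3m² + 22m - 8 = 0.
By the quadratic formula, m = (-22 ± √580) / 6, so m ≈ 0.3472 or m ≈ -7.6805.
Neither value makes a denominator zero (m ≠ 2, m ≠ -6), so both are valid.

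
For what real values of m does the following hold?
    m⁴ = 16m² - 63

Let u = m². The equation becomes u² - 16u + 63 = 0.
Factor: (u - 9)(u - 7) = 0, so u = 9 or u = 7.
m² = 9 gives m = ±3.
m² = 7 gives m = ±√(7) ≈ ±2.6458.

m = -3 or m = -2.6458 or m = 2.6458 or m = 3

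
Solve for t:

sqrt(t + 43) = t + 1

t = 6

Square both sides: t + 43 = (t + 1)^2.
Expand and rearrange: t^2 + t - 42 = 0.
Solving gives t = 6 or t = -7.
Check each candidate in the original equation:
  t = 6: sqrt(49) = 7, while t + 1 = 7 — valid.
  t = -7: sqrt(36) = 6, while t + 1 = -6 — extraneous.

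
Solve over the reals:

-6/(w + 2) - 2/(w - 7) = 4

Multiply both sides by (w + 2)(w - 7):
-6(w - 7) - 2(w + 2) = 4(w + 2)(w - 7).
Expand and collect terms: 4w^2 - 12w - 94 = 0.
By the quadratic formula, w = (12 +/- sqrt(1648)) / 8, so w ~= 6.5744 or w ~= -3.5744.
Neither value makes a denominator zero (w != -2, w != 7), so both are valid.

w = -3.5744 or w = 6.5744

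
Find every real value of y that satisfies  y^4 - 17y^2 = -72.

Let u = y^2. The equation becomes u^2 - 17u + 72 = 0.
Factor: (u - 8)(u - 9) = 0, so u = 8 or u = 9.
y^2 = 8 gives y = +/-2*sqrt(2) ~= +/-2.8284.
y^2 = 9 gives y = +/-3.

y = -3 or y = -2.8284 or y = 2.8284 or y = 3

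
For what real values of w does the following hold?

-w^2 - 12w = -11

w = -12.8557 or w = 0.8557

Rearrange to standard form: -w^2 - 12w + 11 = 0.
Discriminant: (-12)^2 - 4*(-1)*11 = 188.
Quadratic formula: w = (12 +/- sqrt(188)) / (-2).
So w = -sqrt(47) - 6 ~= -12.8557 or w = -6 + sqrt(47) ~= 0.8557.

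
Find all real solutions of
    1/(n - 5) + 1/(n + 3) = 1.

n = -2.1231 or n = 6.1231

Multiply both sides by (n - 5)(n + 3):
(n + 3) + (n - 5) = (n - 5)(n + 3).
Expand and collect terms: n^2 - 4n - 13 = 0.
By the quadratic formula, n = (4 +/- sqrt(68)) / 2, so n ~= 6.1231 or n ~= -2.1231.
Neither value makes a denominator zero (n != 5, n != -3), so both are valid.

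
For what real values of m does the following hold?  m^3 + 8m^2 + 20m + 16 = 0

Possible rational roots are divisors of 16. Testing m = -4 gives 0, so (m + 4) is a factor.
Divide: m^3 + 8m^2 + 20m + 16 = (m + 4)(m^2 + 4m + 4).
The quadratic has the repeated root m = -2.

m = -4 or m = -2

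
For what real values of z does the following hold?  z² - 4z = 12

Bring every term to one side: z² - 4z - 12 = 0.
Factor: (z + 2)(z - 6) = 0.
So z = -2 or z = 6.

z = -2 or z = 6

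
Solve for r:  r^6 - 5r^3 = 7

r = -1.0447 or r = 1.8312

Let u = r^3. The equation becomes u^2 - 5u - 7 = 0.
By the quadratic formula, u = 5/2 + sqrt(53)/2 or u = 5/2 - sqrt(53)/2.
r^3 = 5/2 + sqrt(53)/2 gives r = (5/2 + sqrt(53)/2)^(1/3) ~= 1.8312.
r^3 = 5/2 - sqrt(53)/2 gives r = -(-5/2 + sqrt(53)/2)^(1/3) ~= -1.0447.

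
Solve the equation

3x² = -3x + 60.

Bring every term to one side: 3x² + 3x - 60 = 0.
Factor: 3(x + 5)(x - 4) = 0.
So x = -5 or x = 4.

x = -5 or x = 4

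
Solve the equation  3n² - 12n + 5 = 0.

n = 0.4725 or n = 3.5275

Discriminant: (-12)² − 4·3·5 = 84.
Quadratic formula: n = (12 ± √84) / 6.
So n = √(21)/3 + 2 ≈ 3.5275 or n = 2 - √(21)/3 ≈ 0.4725.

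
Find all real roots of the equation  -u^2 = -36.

Bring every term to one side: -u^2 + 36 = 0.
Factor: -1(u + 6)(u - 6) = 0.
So u = -6 or u = 6.

u = -6 or u = 6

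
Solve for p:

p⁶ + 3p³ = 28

Let u = p³. The equation becomes u² + 3u - 28 = 0.
Factor: (u - 4)(u + 7) = 0, so u = 4 or u = -7.
p³ = 4 gives p = ∛(4) ≈ 1.5874.
p³ = -7 gives p = -∛(7) ≈ -1.9129.

p = -1.9129 or p = 1.5874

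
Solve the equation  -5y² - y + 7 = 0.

Discriminant: (-1)² − 4·(-5)·7 = 141.
Quadratic formula: y = (1 ± √141) / (-10).
So y = -√(141)/10 - 1/10 ≈ -1.2874 or y = -1/10 + √(141)/10 ≈ 1.0874.

y = -1.2874 or y = 1.0874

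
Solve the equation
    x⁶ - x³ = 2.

x = -1 or x = 1.2599

Let u = x³. The equation becomes u² - u - 2 = 0.
Factor: (u - 2)(u + 1) = 0, so u = 2 or u = -1.
x³ = 2 gives x = ∛(2) ≈ 1.2599.
x³ = -1 gives x = -1.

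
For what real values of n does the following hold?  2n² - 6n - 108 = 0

Factor: 2(n + 6)(n - 9) = 0.
So n = -6 or n = 9.

n = -6 or n = 9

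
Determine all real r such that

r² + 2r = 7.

r = -3.8284 or r = 1.8284

Rearrange to standard form: r² + 2r - 7 = 0.
Discriminant: (2)² − 4·1·(-7) = 32.
Quadratic formula: r = (-2 ± √32) / 2.
So r = -1 + 2·√(2) ≈ 1.8284 or r = -2·√(2) - 1 ≈ -3.8284.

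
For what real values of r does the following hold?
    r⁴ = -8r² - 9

No real solutions.

Let u = r². The equation becomes u² + 8u + 9 = 0.
By the quadratic formula, u = -4 + √(7) or u = -4 - √(7).
r² = -4 + √(7) < 0 has no real solution.
r² = -4 - √(7) < 0 has no real solution.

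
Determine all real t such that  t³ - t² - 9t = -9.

Rearrange: t³ - t² - 9t + 9 = 0.
Possible rational roots are divisors of 9. Testing t = 3 gives 0, so (t - 3) is a factor.
Divide: t³ - t² - 9t + 9 = (t - 3)(t² + 2t - 3).
Factor the quadratic: t = 1 or t = -3.

t = -3 or t = 1 or t = 3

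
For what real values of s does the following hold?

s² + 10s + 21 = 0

Factor: (s + 7)(s + 3) = 0.
So s = -7 or s = -3.

s = -7 or s = -3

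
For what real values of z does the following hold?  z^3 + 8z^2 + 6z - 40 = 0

z = -5.7417 or z = -4 or z = 1.7417

Possible rational roots are divisors of -40. Testing z = -4 gives 0, so (z + 4) is a factor.
Divide: z^3 + 8z^2 + 6z - 40 = (z + 4)(z^2 + 4z - 10).
Apply the quadratic formula to z^2 + 4z - 10 = 0: z = (-4 +/- sqrt(56))/2, i.e. z ~= 1.7417 or z ~= -5.7417.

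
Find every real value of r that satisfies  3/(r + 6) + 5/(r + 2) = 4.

Multiply both sides by (r + 6)(r + 2):
3(r + 2) + 5(r + 6) = 4(r + 6)(r + 2).
Expand and collect terms: 4r^2 + 24r + 12 = 0.
By the quadratic formula, r = (-24 +/- sqrt(384)) / 8, so r ~= -0.5505 or r ~= -5.4495.
Neither value makes a denominator zero (r != -6, r != -2), so both are valid.

r = -5.4495 or r = -0.5505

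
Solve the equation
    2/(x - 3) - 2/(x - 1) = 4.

x = 0.5858 or x = 3.4142

Multiply both sides by (x - 3)(x - 1):
2(x - 1) - 2(x - 3) = 4(x - 3)(x - 1).
Expand and collect terms: 4x^2 - 16x + 8 = 0.
By the quadratic formula, x = (16 +/- sqrt(128)) / 8, so x ~= 3.4142 or x ~= 0.5858.
Neither value makes a denominator zero (x != 3, x != 1), so both are valid.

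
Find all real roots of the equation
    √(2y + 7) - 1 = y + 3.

y = -3

Isolate the radical: √(2y + 7) = y + 4.
Square both sides: 2y + 7 = (y + 4)².
Expand and rearrange: y² + 6y + 9 = 0.
This gives the repeated root y = -3.
Check in the original equation:
  y = -3: √(1) = 1, while y + 4 = 1 — valid.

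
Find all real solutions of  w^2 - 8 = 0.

Discriminant: (0)^2 - 4*1*(-8) = 32.
Quadratic formula: w = (0 +/- sqrt(32)) / 2.
So w = 2*sqrt(2) ~= 2.8284 or w = -2*sqrt(2) ~= -2.8284.

w = -2.8284 or w = 2.8284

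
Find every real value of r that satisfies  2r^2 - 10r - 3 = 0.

Discriminant: (-10)^2 - 4*2*(-3) = 124.
Quadratic formula: r = (10 +/- sqrt(124)) / 4.
So r = 5/2 + sqrt(31)/2 ~= 5.2839 or r = 5/2 - sqrt(31)/2 ~= -0.2839.

r = -0.2839 or r = 5.2839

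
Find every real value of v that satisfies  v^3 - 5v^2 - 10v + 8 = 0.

v = -2 or v = 0.6277 or v = 6.3723

Possible rational roots are divisors of 8. Testing v = -2 gives 0, so (v + 2) is a factor.
Divide: v^3 - 5v^2 - 10v + 8 = (v + 2)(v^2 - 7v + 4).
Apply the quadratic formula to v^2 - 7v + 4 = 0: v = (7 +/- sqrt(33))/2, i.e. v ~= 6.3723 or v ~= 0.6277.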